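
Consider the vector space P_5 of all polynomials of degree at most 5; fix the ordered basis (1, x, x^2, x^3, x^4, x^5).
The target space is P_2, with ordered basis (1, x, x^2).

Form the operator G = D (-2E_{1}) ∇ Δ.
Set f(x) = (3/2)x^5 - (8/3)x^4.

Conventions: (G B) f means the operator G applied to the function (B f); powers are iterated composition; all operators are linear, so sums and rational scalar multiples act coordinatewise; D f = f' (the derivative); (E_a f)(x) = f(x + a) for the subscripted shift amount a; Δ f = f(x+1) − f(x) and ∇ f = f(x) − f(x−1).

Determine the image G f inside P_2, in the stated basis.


Δ f = (15/2)x^4 + (13/3)x^3 - x^2 - (19/6)x - 7/6
∇ Δ f = 30x^3 - 32x^2 + 15x - 16/3
E_{1} (∇ Δ) f = 30x^3 + 58x^2 + 41x + 23/3
(-2E_{1}) (∇ Δ) f = -60x^3 - 116x^2 - 82x - 46/3
D (-2E_{1}) (∇ Δ) f = -180x^2 - 232x - 82

g(x) = -180x^2 - 232x - 82


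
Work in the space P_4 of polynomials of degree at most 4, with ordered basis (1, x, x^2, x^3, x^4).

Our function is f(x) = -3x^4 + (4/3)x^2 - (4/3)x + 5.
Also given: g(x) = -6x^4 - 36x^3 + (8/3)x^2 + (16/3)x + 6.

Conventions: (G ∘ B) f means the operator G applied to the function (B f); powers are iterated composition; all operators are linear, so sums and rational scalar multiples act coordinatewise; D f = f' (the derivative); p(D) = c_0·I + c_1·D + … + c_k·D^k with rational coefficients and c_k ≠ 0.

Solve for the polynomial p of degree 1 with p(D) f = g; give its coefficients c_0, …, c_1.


D^0 f = -3x^4 + (4/3)x^2 - (4/3)x + 5
D^1 f = -12x^3 + (8/3)x - 4/3
matching coefficients of g against c_0 f + c_1 Df + … from the top degree down determines the c_i
solution: c_0 = 2, c_1 = 3

p(D) = 2·I + 3·D, i.e. c_0 = 2, c_1 = 3


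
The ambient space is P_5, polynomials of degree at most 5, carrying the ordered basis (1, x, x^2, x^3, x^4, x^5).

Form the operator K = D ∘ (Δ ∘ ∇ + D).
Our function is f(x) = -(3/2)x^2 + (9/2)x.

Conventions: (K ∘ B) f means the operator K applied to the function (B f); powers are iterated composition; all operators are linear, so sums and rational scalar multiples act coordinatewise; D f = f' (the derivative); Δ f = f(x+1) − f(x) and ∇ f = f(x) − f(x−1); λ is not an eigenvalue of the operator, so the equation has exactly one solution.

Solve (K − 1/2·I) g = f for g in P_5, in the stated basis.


g(x) = 3x^2 - 9x + 12

write g with unknown coordinates in the stated basis and equate coefficients in (K − 1/2·I) g = f
solving from the highest basis element down gives g = 3x^2 - 9x + 12
check: K g = 6
so K g − 1/2·g = -(3/2)x^2 + (9/2)x = f ✓


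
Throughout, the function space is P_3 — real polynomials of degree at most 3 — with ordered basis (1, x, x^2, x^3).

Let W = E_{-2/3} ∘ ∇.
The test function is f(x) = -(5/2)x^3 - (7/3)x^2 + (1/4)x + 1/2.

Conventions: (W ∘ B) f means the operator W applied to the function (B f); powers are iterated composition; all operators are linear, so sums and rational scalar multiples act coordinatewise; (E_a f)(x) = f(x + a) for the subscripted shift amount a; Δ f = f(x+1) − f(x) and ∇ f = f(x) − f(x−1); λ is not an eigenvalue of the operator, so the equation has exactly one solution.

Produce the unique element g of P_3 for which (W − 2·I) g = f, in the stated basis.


g(x) = (5/4)x^3 + (73/24)x^2 - (35/24)x - 131/72

write g with unknown coordinates in the stated basis and equate coefficients in (W − 2·I) g = f
solving from the highest basis element down gives g = (5/4)x^3 + (73/24)x^2 - (35/24)x - 131/72
check: W g = (15/4)x^2 - (8/3)x - 113/36
so W g − 2·g = -(5/2)x^3 - (7/3)x^2 + (1/4)x + 1/2 = f ✓


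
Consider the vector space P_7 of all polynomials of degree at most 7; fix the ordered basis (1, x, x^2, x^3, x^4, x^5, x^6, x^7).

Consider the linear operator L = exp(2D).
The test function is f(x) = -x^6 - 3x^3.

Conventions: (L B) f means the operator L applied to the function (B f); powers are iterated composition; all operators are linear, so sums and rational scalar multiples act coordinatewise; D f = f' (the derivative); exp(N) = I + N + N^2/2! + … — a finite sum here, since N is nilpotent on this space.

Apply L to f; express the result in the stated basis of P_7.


order-1 term: -12x^5 - 18x^2
order-2 term: -60x^4 - 36x
order-3 term: -160x^3 - 24
order-4 term: -240x^2
order-5 term: -192x
order-6 term: -64
the series for exp(2D) f terminates at order 6
exp(2D) f = -x^6 - 12x^5 - 60x^4 - 163x^3 - 258x^2 - 228x - 88

the result is g(x) = -x^6 - 12x^5 - 60x^4 - 163x^3 - 258x^2 - 228x - 88


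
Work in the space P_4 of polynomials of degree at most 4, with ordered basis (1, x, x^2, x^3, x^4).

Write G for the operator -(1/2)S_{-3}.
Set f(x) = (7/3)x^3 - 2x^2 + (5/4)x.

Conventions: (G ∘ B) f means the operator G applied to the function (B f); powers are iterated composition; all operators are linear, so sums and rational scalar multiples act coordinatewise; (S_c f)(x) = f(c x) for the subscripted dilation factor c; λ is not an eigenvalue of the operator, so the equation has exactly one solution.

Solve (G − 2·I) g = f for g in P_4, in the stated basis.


write g with unknown coordinates in the stated basis and equate coefficients in (G − 2·I) g = f
solving from the highest basis element down gives g = (14/69)x^3 + (4/13)x^2 - (5/2)x
check: G g = (63/23)x^3 - (18/13)x^2 - (15/4)x
so G g − 2·g = (7/3)x^3 - 2x^2 + (5/4)x = f ✓

the image equals g(x) = (14/69)x^3 + (4/13)x^2 - (5/2)x


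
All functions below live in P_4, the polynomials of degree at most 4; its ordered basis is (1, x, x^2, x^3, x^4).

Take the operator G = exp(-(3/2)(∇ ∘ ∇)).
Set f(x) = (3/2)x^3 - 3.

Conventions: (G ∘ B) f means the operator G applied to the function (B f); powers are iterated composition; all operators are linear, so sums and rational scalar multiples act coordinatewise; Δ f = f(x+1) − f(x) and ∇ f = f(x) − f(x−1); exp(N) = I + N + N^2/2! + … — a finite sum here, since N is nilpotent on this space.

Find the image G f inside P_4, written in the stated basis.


the image equals g(x) = (3/2)x^3 - (27/2)x + 21/2

order-1 term: -(27/2)x + 27/2
the series for exp(-(3/2)(∇ ∘ ∇)) f terminates at order 1
exp(-(3/2)(∇ ∘ ∇)) f = (3/2)x^3 - (27/2)x + 21/2


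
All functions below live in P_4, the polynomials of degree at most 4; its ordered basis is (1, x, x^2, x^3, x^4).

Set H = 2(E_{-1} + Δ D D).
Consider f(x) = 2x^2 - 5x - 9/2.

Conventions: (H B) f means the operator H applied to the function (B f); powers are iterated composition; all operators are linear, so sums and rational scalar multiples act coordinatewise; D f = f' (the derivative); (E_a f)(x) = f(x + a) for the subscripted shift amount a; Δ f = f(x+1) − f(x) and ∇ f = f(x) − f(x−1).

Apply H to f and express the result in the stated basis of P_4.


the result is g(x) = 4x^2 - 18x + 5

E_{-1} f = 2x^2 - 9x + 5/2
D f = 4x - 5
D D f = 4
Δ D D f = 0
(E_{-1} + Δ D D) f = 2x^2 - 9x + 5/2
(2(E_{-1} + Δ D D)) f = 4x^2 - 18x + 5


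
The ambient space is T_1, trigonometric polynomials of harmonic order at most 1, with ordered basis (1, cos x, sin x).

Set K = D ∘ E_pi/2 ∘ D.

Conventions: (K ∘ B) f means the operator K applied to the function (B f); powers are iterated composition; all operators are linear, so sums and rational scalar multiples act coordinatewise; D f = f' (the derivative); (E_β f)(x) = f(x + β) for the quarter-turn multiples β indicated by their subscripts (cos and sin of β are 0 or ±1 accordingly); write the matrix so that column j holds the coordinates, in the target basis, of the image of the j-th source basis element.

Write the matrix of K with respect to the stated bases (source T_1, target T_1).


image of 1: 0
image of cos x: sin x
image of sin x: -cos x
each image's coordinates form column j of the matrix

the matrix is [[0, 0, 0]; [0, 0, -1]; [0, 1, 0]] (rows listed top to bottom)


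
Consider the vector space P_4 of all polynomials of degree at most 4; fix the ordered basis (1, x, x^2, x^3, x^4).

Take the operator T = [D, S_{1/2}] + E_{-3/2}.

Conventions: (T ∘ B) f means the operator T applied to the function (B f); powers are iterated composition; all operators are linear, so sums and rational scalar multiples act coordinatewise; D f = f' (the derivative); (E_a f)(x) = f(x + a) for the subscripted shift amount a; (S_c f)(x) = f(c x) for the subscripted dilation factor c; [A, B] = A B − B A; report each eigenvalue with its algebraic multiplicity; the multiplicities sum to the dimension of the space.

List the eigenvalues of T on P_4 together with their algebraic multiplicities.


image of 1: 1
image of x: x - 2
image of x^2: x^2 - (7/2)x + 9/4
image of x^3: x^3 - (39/8)x^2 + (27/4)x - 27/8
image of x^4: x^4 - (25/4)x^3 + (27/2)x^2 - (27/2)x + 81/16
the matrix is upper triangular; its diagonal is (1, 1, 1, 1, 1)
for a triangular matrix the eigenvalues are the diagonal entries, with algebraic multiplicity their repetition count

λ = 1 (multiplicity 5)


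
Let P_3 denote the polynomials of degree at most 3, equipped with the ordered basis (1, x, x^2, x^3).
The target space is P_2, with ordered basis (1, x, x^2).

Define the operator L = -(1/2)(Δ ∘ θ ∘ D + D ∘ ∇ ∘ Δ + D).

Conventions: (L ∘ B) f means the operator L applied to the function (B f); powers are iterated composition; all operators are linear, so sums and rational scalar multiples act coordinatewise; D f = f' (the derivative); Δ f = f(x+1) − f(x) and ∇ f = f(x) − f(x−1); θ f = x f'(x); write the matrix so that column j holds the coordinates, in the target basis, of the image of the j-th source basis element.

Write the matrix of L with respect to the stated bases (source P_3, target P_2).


the matrix is [[0, -1/2, -1, -6]; [0, 0, -1, -6]; [0, 0, 0, -3/2]] (rows listed top to bottom)

image of 1: 0
image of x: -1/2
image of x^2: -x - 1
image of x^3: -(3/2)x^2 - 6x - 6
each image's coordinates form column j of the matrix


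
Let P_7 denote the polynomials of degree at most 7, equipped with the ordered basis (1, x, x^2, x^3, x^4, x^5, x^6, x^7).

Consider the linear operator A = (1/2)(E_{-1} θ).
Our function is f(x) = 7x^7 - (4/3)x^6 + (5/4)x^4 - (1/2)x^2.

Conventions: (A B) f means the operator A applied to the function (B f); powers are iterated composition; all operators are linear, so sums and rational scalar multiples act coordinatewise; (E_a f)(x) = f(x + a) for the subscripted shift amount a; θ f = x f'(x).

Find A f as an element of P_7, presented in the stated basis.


θ f = 49x^7 - 8x^6 + 5x^4 - x^2
E_{-1} θ f = 49x^7 - 351x^6 + 1077x^5 - 1830x^4 + 1855x^3 - 1120x^2 + 373x - 53
((1/2)(E_{-1} θ)) f = (49/2)x^7 - (351/2)x^6 + (1077/2)x^5 - 915x^4 + (1855/2)x^3 - 560x^2 + (373/2)x - 53/2

g(x) = (49/2)x^7 - (351/2)x^6 + (1077/2)x^5 - 915x^4 + (1855/2)x^3 - 560x^2 + (373/2)x - 53/2


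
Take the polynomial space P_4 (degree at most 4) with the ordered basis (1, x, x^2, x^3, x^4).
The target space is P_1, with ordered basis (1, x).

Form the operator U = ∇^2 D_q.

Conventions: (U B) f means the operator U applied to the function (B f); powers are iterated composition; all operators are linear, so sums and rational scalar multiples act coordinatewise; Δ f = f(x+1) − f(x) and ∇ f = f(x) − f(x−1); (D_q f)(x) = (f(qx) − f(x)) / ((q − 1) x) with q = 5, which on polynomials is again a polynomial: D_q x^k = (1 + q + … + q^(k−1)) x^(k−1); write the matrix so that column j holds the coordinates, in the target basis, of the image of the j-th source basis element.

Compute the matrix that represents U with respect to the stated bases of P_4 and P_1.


the matrix is [[0, 0, 0, 62, -936]; [0, 0, 0, 0, 936]] (rows listed top to bottom)

image of 1: 0
image of x: 0
image of x^2: 0
image of x^3: 62
image of x^4: 936x - 936
each image's coordinates form column j of the matrix


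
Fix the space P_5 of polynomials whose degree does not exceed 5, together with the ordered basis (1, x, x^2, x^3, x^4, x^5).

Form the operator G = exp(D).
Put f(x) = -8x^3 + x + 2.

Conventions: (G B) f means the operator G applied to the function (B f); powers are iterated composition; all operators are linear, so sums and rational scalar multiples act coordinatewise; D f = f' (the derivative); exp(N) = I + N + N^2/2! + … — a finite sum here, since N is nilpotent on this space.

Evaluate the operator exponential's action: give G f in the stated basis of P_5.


order-1 term: -24x^2 + 1
order-2 term: -24x
order-3 term: -8
the series for exp(D) f terminates at order 3
exp(D) f = -8x^3 - 24x^2 - 23x - 5

the image equals g(x) = -8x^3 - 24x^2 - 23x - 5


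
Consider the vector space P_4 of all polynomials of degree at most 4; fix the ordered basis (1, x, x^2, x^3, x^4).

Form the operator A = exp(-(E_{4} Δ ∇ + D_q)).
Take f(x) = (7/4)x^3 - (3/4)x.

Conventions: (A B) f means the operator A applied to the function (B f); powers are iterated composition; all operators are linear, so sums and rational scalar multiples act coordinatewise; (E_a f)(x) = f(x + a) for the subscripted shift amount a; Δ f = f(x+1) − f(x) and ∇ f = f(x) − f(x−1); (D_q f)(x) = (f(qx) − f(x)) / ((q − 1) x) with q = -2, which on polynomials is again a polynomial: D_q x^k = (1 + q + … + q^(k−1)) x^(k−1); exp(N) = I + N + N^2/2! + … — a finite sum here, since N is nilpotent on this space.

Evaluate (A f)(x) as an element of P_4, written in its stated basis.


order-1 term: -(21/4)x^2 - (21/2)x - 165/4
order-2 term: -(21/8)x + 21/2
order-3 term: 7/8
the series for exp(-(E_{4} Δ ∇ + D_q)) f terminates at order 3
exp(-(E_{4} Δ ∇ + D_q)) f = (7/4)x^3 - (21/4)x^2 - (111/8)x - 239/8

the result is g(x) = (7/4)x^3 - (21/4)x^2 - (111/8)x - 239/8


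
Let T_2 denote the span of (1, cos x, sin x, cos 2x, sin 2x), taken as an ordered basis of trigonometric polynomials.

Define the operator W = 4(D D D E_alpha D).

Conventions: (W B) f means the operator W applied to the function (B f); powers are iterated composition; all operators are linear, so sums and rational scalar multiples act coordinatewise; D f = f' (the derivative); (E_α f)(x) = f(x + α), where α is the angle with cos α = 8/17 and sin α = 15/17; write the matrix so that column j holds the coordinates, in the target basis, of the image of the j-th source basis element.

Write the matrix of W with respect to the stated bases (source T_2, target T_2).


the matrix is [[0, 0, 0, 0, 0]; [0, 32/17, 60/17, 0, 0]; [0, -60/17, 32/17, 0, 0]; [0, 0, 0, -10304/289, 15360/289]; [0, 0, 0, -15360/289, -10304/289]] (rows listed top to bottom)

image of 1: 0
image of cos x: (32/17)cos x - (60/17)sin x
image of sin x: (60/17)cos x + (32/17)sin x
image of cos 2x: -(10304/289)cos 2x - (15360/289)sin 2x
image of sin 2x: (15360/289)cos 2x - (10304/289)sin 2x
each image's coordinates form column j of the matrix


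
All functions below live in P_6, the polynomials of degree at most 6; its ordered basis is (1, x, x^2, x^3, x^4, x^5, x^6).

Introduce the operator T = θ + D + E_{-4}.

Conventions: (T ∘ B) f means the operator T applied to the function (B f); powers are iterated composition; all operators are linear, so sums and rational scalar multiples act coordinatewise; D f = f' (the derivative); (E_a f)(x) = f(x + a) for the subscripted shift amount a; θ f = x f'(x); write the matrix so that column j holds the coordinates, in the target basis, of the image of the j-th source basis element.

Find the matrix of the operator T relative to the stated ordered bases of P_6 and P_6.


the matrix is [[1, -3, 16, -64, 256, -1024, 4096]; [0, 2, -6, 48, -256, 1280, -6144]; [0, 0, 3, -9, 96, -640, 3840]; [0, 0, 0, 4, -12, 160, -1280]; [0, 0, 0, 0, 5, -15, 240]; [0, 0, 0, 0, 0, 6, -18]; [0, 0, 0, 0, 0, 0, 7]] (rows listed top to bottom)

image of 1: 1
image of x: 2x - 3
image of x^2: 3x^2 - 6x + 16
image of x^3: 4x^3 - 9x^2 + 48x - 64
image of x^4: 5x^4 - 12x^3 + 96x^2 - 256x + 256
image of x^5: 6x^5 - 15x^4 + 160x^3 - 640x^2 + 1280x - 1024
image of x^6: 7x^6 - 18x^5 + 240x^4 - 1280x^3 + 3840x^2 - 6144x + 4096
each image's coordinates form column j of the matrix


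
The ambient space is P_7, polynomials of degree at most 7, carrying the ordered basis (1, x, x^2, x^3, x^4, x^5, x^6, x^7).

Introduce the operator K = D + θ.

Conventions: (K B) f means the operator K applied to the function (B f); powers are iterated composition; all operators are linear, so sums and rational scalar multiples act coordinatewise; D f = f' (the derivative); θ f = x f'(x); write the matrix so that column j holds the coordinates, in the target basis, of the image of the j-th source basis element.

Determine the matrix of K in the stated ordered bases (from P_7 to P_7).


the matrix is [[0, 1, 0, 0, 0, 0, 0, 0]; [0, 1, 2, 0, 0, 0, 0, 0]; [0, 0, 2, 3, 0, 0, 0, 0]; [0, 0, 0, 3, 4, 0, 0, 0]; [0, 0, 0, 0, 4, 5, 0, 0]; [0, 0, 0, 0, 0, 5, 6, 0]; [0, 0, 0, 0, 0, 0, 6, 7]; [0, 0, 0, 0, 0, 0, 0, 7]] (rows listed top to bottom)

image of 1: 0
image of x: x + 1
image of x^2: 2x^2 + 2x
image of x^3: 3x^3 + 3x^2
image of x^4: 4x^4 + 4x^3
image of x^5: 5x^5 + 5x^4
image of x^6: 6x^6 + 6x^5
image of x^7: 7x^7 + 7x^6
each image's coordinates form column j of the matrix


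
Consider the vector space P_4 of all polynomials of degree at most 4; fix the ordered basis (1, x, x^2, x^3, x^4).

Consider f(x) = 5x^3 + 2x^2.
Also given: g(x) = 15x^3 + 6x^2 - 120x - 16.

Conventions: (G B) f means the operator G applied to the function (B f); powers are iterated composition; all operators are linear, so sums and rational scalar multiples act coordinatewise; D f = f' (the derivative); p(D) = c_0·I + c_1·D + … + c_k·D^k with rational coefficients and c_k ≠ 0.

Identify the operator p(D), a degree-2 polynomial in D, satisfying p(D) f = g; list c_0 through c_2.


D^0 f = 5x^3 + 2x^2
D^1 f = 15x^2 + 4x
D^2 f = 30x + 4
matching coefficients of g against c_0 f + c_1 Df + … from the top degree down determines the c_i
solution: c_0 = 3, c_1 = 0, c_2 = -4

p(D) = 3·I − 4·D^2, i.e. c_0 = 3, c_1 = 0, c_2 = -4


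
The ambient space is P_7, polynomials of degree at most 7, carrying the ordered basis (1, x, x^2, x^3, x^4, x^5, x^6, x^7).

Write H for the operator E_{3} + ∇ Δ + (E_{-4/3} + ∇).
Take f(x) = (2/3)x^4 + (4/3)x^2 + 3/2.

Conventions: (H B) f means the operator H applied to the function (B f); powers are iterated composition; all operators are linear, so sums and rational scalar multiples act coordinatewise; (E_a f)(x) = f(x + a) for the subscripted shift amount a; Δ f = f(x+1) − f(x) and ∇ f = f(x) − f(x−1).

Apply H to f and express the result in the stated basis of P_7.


g(x) = (4/3)x^4 + (64/9)x^3 + (448/9)x^2 + (6112/81)x + 18341/243

E_{3} f = (2/3)x^4 + 8x^3 + (112/3)x^2 + 80x + 135/2
Δ f = (8/3)x^3 + 4x^2 + (16/3)x + 2
∇ Δ f = 8x^2 + 4
E_{-4/3} f = (2/3)x^4 - (32/9)x^3 + (76/9)x^2 - (800/81)x + 2905/486
∇ f = (8/3)x^3 - 4x^2 + (16/3)x - 2
(E_{-4/3} + ∇) f = (2/3)x^4 - (8/9)x^3 + (40/9)x^2 - (368/81)x + 1933/486
(E_{3} + ∇ Δ + (E_{-4/3} + ∇)) f = (4/3)x^4 + (64/9)x^3 + (448/9)x^2 + (6112/81)x + 18341/243


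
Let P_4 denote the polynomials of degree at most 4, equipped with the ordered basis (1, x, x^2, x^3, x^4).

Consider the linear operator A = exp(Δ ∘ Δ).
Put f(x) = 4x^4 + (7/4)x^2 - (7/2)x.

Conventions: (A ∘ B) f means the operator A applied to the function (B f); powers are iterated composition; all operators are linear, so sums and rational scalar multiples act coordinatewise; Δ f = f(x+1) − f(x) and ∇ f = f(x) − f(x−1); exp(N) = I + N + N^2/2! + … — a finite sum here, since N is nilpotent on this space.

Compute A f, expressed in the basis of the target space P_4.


order-1 term: 48x^2 + 96x + 119/2
order-2 term: 48
the series for exp(Δ ∘ Δ) f terminates at order 2
exp(Δ ∘ Δ) f = 4x^4 + (199/4)x^2 + (185/2)x + 215/2

the image equals g(x) = 4x^4 + (199/4)x^2 + (185/2)x + 215/2


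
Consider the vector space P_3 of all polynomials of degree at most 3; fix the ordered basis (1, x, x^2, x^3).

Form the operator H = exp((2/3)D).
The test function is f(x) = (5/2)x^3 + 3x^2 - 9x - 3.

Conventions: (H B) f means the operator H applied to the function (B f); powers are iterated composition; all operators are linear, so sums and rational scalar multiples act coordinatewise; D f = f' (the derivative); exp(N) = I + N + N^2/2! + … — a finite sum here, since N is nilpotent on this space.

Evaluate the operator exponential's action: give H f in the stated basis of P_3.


the image equals g(x) = (5/2)x^3 + 8x^2 - (5/3)x - 187/27

order-1 term: 5x^2 + 4x - 6
order-2 term: (10/3)x + 4/3
order-3 term: 20/27
the series for exp((2/3)D) f terminates at order 3
exp((2/3)D) f = (5/2)x^3 + 8x^2 - (5/3)x - 187/27


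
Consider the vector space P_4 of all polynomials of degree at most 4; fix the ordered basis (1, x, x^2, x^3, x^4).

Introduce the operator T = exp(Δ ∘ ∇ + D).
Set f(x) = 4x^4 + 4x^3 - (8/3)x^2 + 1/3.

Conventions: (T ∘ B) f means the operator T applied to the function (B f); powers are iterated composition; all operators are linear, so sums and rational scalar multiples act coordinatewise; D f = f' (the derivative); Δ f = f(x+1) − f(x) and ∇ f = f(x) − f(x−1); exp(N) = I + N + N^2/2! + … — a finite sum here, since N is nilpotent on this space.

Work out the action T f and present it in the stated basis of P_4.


the image equals g(x) = 4x^4 + 20x^3 + (244/3)x^2 + (428/3)x + 385/3

order-1 term: 16x^3 + 60x^2 + (56/3)x + 8/3
order-2 term: 24x^2 + 108x + 208/3
order-3 term: 16x + 52
order-4 term: 4
the series for exp(Δ ∘ ∇ + D) f terminates at order 4
exp(Δ ∘ ∇ + D) f = 4x^4 + 20x^3 + (244/3)x^2 + (428/3)x + 385/3


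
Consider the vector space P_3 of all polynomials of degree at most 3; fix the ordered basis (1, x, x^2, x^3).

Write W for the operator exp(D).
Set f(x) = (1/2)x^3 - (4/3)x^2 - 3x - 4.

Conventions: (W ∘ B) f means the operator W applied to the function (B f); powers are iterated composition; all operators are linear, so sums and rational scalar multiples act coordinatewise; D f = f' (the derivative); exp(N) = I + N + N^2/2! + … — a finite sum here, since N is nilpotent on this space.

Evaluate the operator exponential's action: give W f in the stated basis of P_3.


the image equals g(x) = (1/2)x^3 + (1/6)x^2 - (25/6)x - 47/6

order-1 term: (3/2)x^2 - (8/3)x - 3
order-2 term: (3/2)x - 4/3
order-3 term: 1/2
the series for exp(D) f terminates at order 3
exp(D) f = (1/2)x^3 + (1/6)x^2 - (25/6)x - 47/6


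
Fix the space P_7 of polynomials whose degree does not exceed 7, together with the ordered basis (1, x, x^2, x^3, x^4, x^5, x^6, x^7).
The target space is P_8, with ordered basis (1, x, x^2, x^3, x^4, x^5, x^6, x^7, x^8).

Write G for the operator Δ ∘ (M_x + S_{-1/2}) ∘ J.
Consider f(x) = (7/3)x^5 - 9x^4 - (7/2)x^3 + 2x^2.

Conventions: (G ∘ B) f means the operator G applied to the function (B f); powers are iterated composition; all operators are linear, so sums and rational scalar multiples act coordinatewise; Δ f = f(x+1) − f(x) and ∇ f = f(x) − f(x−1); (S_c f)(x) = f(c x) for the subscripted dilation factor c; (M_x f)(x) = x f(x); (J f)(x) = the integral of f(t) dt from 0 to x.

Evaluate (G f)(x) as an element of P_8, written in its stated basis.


J f = (7/18)x^6 - (9/5)x^5 - (7/8)x^4 + (2/3)x^3
M_x J f = (7/18)x^7 - (9/5)x^6 - (7/8)x^5 + (2/3)x^4
S_{-1/2} J f = (7/1152)x^6 + (9/160)x^5 - (7/128)x^4 - (1/12)x^3
(M_x + S_{-1/2}) J f = (7/18)x^7 - (10333/5760)x^6 - (131/160)x^5 + (235/384)x^4 - (1/12)x^3
Δ (M_x + S_{-1/2}) J f = (49/18)x^6 - (831/320)x^5 - (20035/1152)x^4 - (4033/144)x^3 - (3009/128)x^2 - (28619/2880)x - 2441/1440

g(x) = (49/18)x^6 - (831/320)x^5 - (20035/1152)x^4 - (4033/144)x^3 - (3009/128)x^2 - (28619/2880)x - 2441/1440


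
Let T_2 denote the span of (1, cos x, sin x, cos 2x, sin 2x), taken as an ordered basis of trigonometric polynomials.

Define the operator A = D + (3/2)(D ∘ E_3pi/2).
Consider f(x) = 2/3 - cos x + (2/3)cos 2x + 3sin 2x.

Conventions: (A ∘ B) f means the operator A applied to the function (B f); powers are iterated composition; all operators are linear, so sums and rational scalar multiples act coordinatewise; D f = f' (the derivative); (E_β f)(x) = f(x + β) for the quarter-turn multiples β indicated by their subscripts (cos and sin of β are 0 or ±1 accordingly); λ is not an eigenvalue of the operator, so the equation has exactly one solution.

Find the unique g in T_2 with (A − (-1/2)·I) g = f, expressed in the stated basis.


the result is g(x) = 4/3 - (2/5)cos x - (1/5)sin x + (8/3)cos 2x + (2/3)sin 2x

write g with unknown coordinates in the stated basis and equate coefficients in (A − (-1/2)·I) g = f
solving from the highest basis element down gives g = 4/3 - (2/5)cos x - (1/5)sin x + (8/3)cos 2x + (2/3)sin 2x
check: A g = -(4/5)cos x + (1/10)sin x - (2/3)cos 2x + (8/3)sin 2x
so A g − (-1/2)·g = 2/3 - cos x + (2/3)cos 2x + 3sin 2x = f ✓


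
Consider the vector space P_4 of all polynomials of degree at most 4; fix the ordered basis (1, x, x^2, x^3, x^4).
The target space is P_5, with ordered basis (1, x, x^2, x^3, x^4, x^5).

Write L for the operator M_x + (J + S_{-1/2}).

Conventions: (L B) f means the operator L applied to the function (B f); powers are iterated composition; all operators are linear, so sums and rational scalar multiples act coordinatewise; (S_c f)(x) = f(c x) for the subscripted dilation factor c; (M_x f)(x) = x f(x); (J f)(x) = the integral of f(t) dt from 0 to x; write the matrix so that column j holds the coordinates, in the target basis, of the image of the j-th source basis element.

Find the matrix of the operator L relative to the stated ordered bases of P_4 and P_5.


the matrix is [[1, 0, 0, 0, 0]; [2, -1/2, 0, 0, 0]; [0, 3/2, 1/4, 0, 0]; [0, 0, 4/3, -1/8, 0]; [0, 0, 0, 5/4, 1/16]; [0, 0, 0, 0, 6/5]] (rows listed top to bottom)

image of 1: 2x + 1
image of x: (3/2)x^2 - (1/2)x
image of x^2: (4/3)x^3 + (1/4)x^2
image of x^3: (5/4)x^4 - (1/8)x^3
image of x^4: (6/5)x^5 + (1/16)x^4
each image's coordinates form column j of the matrix


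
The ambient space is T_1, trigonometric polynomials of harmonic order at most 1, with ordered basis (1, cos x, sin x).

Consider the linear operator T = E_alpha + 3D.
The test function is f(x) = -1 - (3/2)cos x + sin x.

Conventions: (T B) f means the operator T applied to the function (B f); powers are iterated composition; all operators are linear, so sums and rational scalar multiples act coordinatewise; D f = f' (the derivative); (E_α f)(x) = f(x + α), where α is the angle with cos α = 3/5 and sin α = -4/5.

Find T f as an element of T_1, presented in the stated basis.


E_alpha f = -1 - (17/10)cos x - (3/5)sin x
D f = cos x + (3/2)sin x
(3D) f = 3cos x + (9/2)sin x
(E_alpha + 3D) f = -1 + (13/10)cos x + (39/10)sin x

the image equals g(x) = -1 + (13/10)cos x + (39/10)sin x


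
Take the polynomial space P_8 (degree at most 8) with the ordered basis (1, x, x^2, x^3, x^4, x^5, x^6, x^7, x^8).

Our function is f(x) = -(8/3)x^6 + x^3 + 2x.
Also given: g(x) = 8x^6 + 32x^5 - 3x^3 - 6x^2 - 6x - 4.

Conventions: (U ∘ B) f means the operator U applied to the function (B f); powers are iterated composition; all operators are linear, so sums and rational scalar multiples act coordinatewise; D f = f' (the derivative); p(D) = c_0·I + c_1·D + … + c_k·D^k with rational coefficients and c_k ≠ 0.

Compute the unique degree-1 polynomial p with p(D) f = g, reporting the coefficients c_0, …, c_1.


D^0 f = -(8/3)x^6 + x^3 + 2x
D^1 f = -16x^5 + 3x^2 + 2
matching coefficients of g against c_0 f + c_1 Df + … from the top degree down determines the c_i
solution: c_0 = -3, c_1 = -2

p(D) = -3·I − 2·D, i.e. c_0 = -3, c_1 = -2


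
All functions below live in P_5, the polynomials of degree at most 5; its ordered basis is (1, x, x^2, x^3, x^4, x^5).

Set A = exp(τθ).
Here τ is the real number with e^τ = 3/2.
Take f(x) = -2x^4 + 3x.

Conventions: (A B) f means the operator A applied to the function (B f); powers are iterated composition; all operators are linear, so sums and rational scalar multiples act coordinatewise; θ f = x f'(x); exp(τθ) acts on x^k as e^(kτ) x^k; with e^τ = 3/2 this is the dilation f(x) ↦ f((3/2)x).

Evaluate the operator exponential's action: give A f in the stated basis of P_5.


the result is g(x) = -(81/8)x^4 + (9/2)x

exp(τθ) x^k = e^(kτ) x^k; with e^τ = 3/2 this sends x^k to (3/2)^k x^k
x ↦ 3/2 x
x^4 ↦ 81/16 x^4
applying this coordinatewise to f: exp(τθ) f = -(81/8)x^4 + (9/2)x


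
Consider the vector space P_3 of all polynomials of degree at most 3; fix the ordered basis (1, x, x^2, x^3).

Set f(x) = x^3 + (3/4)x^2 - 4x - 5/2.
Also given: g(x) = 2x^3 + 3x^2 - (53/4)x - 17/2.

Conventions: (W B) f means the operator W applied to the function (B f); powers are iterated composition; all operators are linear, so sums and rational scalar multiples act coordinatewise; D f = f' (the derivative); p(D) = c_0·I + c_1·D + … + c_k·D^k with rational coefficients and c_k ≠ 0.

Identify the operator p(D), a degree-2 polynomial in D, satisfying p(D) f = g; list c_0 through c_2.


D^0 f = x^3 + (3/4)x^2 - 4x - 5/2
D^1 f = 3x^2 + (3/2)x - 4
D^2 f = 6x + 3/2
matching coefficients of g against c_0 f + c_1 Df + … from the top degree down determines the c_i
solution: c_0 = 2, c_1 = 1/2, c_2 = -1

c_0 = 2, c_1 = 1/2, c_2 = -1


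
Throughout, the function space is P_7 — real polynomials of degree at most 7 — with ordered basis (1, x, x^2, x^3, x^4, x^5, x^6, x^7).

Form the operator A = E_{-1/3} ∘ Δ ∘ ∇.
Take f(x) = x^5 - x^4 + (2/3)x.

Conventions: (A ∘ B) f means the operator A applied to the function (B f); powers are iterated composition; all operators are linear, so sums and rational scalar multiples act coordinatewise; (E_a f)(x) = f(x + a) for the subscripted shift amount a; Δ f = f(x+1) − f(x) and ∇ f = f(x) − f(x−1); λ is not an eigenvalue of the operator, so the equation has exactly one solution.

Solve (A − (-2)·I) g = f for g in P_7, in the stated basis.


g(x) = (1/2)x^5 - (1/2)x^4 - 5x^3 + 8x^2 + (55/6)x - 301/27

write g with unknown coordinates in the stated basis and equate coefficients in (A − (-2)·I) g = f
solving from the highest basis element down gives g = (1/2)x^5 - (1/2)x^4 - 5x^3 + 8x^2 + (55/6)x - 301/27
check: A g = 10x^3 - 16x^2 - (53/3)x + 602/27
so A g − (-2)·g = x^5 - x^4 + (2/3)x = f ✓


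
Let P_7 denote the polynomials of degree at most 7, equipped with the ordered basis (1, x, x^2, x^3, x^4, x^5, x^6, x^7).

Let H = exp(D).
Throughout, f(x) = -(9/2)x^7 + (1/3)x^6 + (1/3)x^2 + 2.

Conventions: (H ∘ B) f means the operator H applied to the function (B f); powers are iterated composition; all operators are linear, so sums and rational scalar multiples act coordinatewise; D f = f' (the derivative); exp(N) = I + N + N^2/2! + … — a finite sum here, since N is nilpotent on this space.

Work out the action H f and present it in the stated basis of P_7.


g(x) = -(9/2)x^7 - (187/6)x^6 - (185/2)x^5 - (305/2)x^4 - (905/6)x^3 - (535/6)x^2 - (173/6)x - 11/6

order-1 term: -(63/2)x^6 + 2x^5 + (2/3)x
order-2 term: -(189/2)x^5 + 5x^4 + 1/3
order-3 term: -(315/2)x^4 + (20/3)x^3
order-4 term: -(315/2)x^3 + 5x^2
order-5 term: -(189/2)x^2 + 2x
order-6 term: -(63/2)x + 1/3
order-7 term: -9/2
the series for exp(D) f terminates at order 7
exp(D) f = -(9/2)x^7 - (187/6)x^6 - (185/2)x^5 - (305/2)x^4 - (905/6)x^3 - (535/6)x^2 - (173/6)x - 11/6


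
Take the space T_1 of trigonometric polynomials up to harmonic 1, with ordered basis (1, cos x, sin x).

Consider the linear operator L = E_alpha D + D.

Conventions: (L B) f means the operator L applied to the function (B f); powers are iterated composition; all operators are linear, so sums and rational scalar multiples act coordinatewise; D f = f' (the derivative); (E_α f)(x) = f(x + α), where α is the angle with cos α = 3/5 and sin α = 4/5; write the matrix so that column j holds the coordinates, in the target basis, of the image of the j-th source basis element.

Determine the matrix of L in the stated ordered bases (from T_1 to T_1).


image of 1: 0
image of cos x: -(4/5)cos x - (8/5)sin x
image of sin x: (8/5)cos x - (4/5)sin x
each image's coordinates form column j of the matrix

the matrix is [[0, 0, 0]; [0, -4/5, 8/5]; [0, -8/5, -4/5]] (rows listed top to bottom)


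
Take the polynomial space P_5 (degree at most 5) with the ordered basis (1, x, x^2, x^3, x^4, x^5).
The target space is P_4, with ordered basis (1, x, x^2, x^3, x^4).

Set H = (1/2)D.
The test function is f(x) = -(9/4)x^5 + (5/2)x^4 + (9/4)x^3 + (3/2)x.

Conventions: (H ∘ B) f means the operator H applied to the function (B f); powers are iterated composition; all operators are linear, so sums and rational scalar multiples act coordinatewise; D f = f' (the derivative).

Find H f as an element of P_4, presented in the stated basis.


D f = -(45/4)x^4 + 10x^3 + (27/4)x^2 + 3/2
((1/2)D) f = -(45/8)x^4 + 5x^3 + (27/8)x^2 + 3/4

g(x) = -(45/8)x^4 + 5x^3 + (27/8)x^2 + 3/4


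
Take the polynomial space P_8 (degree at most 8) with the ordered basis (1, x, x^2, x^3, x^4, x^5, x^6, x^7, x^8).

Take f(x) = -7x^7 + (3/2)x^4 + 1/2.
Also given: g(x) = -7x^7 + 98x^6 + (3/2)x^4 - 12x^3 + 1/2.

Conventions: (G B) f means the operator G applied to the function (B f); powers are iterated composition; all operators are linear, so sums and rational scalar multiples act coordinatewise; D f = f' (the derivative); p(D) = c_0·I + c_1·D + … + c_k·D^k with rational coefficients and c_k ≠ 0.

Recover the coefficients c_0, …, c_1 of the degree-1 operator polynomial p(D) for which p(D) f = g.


c_0 = 1, c_1 = -2

D^0 f = -7x^7 + (3/2)x^4 + 1/2
D^1 f = -49x^6 + 6x^3
matching coefficients of g against c_0 f + c_1 Df + … from the top degree down determines the c_i
solution: c_0 = 1, c_1 = -2


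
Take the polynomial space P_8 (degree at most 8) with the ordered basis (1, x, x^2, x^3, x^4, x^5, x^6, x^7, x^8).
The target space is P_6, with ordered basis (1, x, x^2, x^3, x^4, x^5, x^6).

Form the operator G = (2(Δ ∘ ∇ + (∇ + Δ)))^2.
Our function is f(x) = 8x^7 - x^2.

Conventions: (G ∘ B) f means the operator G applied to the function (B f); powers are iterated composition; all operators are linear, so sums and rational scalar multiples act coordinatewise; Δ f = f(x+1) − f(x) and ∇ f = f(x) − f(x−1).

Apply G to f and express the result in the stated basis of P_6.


∇ f = 56x^6 - 168x^5 + 280x^4 - 280x^3 + 168x^2 - 58x + 9
Δ ∇ f = 336x^5 + 560x^3 + 112x - 2
∇ f = 56x^6 - 168x^5 + 280x^4 - 280x^3 + 168x^2 - 58x + 9
Δ f = 56x^6 + 168x^5 + 280x^4 + 280x^3 + 168x^2 + 54x + 7
(∇ + Δ) f = 112x^6 + 560x^4 + 336x^2 - 4x + 16
(Δ ∘ ∇ + (∇ + Δ)) f = 112x^6 + 336x^5 + 560x^4 + 560x^3 + 336x^2 + 108x + 14
(2(Δ ∘ ∇ + (∇ + Δ))) f = 224x^6 + 672x^5 + 1120x^4 + 1120x^3 + 672x^2 + 216x + 28
∇ (2(Δ ∘ ∇ + (∇ + Δ))) f = 1344x^5 + 2240x^3 + 448x - 8
Δ ∇ (2(Δ ∘ ∇ + (∇ + Δ))) f = 6720x^4 + 13440x^3 + 20160x^2 + 13440x + 4032
∇ (2(Δ ∘ ∇ + (∇ + Δ))) f = 1344x^5 + 2240x^3 + 448x - 8
Δ (2(Δ ∘ ∇ + (∇ + Δ))) f = 1344x^5 + 6720x^4 + 15680x^3 + 20160x^2 + 13888x + 4024
(∇ + Δ) (2(Δ ∘ ∇ + (∇ + Δ))) f = 2688x^5 + 6720x^4 + 17920x^3 + 20160x^2 + 14336x + 4016
(Δ ∘ ∇ + (∇ + Δ)) (2(Δ ∘ ∇ + (∇ + Δ))) f = 2688x^5 + 13440x^4 + 31360x^3 + 40320x^2 + 27776x + 8048
(2(Δ ∘ ∇ + (∇ + Δ))) (2(Δ ∘ ∇ + (∇ + Δ))) f = 5376x^5 + 26880x^4 + 62720x^3 + 80640x^2 + 55552x + 16096

g(x) = 5376x^5 + 26880x^4 + 62720x^3 + 80640x^2 + 55552x + 16096


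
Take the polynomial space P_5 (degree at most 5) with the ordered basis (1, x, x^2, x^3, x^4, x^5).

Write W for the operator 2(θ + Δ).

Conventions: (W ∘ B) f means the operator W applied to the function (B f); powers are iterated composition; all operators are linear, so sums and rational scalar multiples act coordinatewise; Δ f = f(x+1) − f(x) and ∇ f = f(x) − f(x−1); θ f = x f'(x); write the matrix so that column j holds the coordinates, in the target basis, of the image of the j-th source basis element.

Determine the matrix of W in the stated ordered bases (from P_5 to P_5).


the matrix is [[0, 2, 2, 2, 2, 2]; [0, 2, 4, 6, 8, 10]; [0, 0, 4, 6, 12, 20]; [0, 0, 0, 6, 8, 20]; [0, 0, 0, 0, 8, 10]; [0, 0, 0, 0, 0, 10]] (rows listed top to bottom)

image of 1: 0
image of x: 2x + 2
image of x^2: 4x^2 + 4x + 2
image of x^3: 6x^3 + 6x^2 + 6x + 2
image of x^4: 8x^4 + 8x^3 + 12x^2 + 8x + 2
image of x^5: 10x^5 + 10x^4 + 20x^3 + 20x^2 + 10x + 2
each image's coordinates form column j of the matrix


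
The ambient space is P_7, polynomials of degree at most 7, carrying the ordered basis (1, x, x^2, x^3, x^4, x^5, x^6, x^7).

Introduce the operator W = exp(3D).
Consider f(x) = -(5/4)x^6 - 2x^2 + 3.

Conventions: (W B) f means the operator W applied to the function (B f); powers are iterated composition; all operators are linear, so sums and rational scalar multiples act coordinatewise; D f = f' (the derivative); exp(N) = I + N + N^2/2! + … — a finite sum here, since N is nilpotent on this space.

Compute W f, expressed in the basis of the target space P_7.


order-1 term: -(45/2)x^5 - 12x
order-2 term: -(675/4)x^4 - 18
order-3 term: -675x^3
order-4 term: -(6075/4)x^2
order-5 term: -(3645/2)x
order-6 term: -3645/4
the series for exp(3D) f terminates at order 6
exp(3D) f = -(5/4)x^6 - (45/2)x^5 - (675/4)x^4 - 675x^3 - (6083/4)x^2 - (3669/2)x - 3705/4

the image equals g(x) = -(5/4)x^6 - (45/2)x^5 - (675/4)x^4 - 675x^3 - (6083/4)x^2 - (3669/2)x - 3705/4


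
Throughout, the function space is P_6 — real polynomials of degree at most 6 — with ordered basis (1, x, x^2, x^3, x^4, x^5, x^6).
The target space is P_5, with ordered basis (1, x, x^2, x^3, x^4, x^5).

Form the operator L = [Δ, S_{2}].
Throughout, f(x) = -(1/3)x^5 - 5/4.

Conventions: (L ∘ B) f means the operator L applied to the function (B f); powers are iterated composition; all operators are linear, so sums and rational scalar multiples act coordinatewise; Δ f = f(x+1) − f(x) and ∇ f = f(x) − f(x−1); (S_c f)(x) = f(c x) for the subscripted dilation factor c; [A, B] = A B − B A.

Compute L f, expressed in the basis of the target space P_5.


the image equals g(x) = -(80/3)x^4 - 80x^3 - (280/3)x^2 - 50x - 31/3

S_{2} f = -(32/3)x^5 - 5/4
Δ S_{2} f = -(160/3)x^4 - (320/3)x^3 - (320/3)x^2 - (160/3)x - 32/3
Δ f = -(5/3)x^4 - (10/3)x^3 - (10/3)x^2 - (5/3)x - 1/3
S_{2} Δ f = -(80/3)x^4 - (80/3)x^3 - (40/3)x^2 - (10/3)x - 1/3
[Δ, S_{2}] f = -(80/3)x^4 - 80x^3 - (280/3)x^2 - 50x - 31/3


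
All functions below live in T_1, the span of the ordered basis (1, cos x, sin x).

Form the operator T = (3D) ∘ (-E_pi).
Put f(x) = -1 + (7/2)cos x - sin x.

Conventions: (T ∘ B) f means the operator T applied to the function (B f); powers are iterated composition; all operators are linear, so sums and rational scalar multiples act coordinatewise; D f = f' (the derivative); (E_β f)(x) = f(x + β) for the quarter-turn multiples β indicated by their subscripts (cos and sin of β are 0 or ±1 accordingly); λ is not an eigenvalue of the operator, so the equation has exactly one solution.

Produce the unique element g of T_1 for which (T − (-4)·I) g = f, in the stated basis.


the result is g(x) = -1/4 + (17/25)cos x + (13/50)sin x

write g with unknown coordinates in the stated basis and equate coefficients in (T − (-4)·I) g = f
solving from the highest basis element down gives g = -1/4 + (17/25)cos x + (13/50)sin x
check: T g = (39/50)cos x - (51/25)sin x
so T g − (-4)·g = -1 + (7/2)cos x - sin x = f ✓


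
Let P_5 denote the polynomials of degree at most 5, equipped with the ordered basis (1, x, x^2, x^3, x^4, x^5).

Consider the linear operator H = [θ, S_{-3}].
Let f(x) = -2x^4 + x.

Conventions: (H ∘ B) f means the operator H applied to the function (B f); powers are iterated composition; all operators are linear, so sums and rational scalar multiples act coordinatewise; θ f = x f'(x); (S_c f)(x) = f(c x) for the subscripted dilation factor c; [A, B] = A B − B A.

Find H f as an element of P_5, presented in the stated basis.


the image equals g(x) = 0

S_{-3} f = -162x^4 - 3x
θ S_{-3} f = -648x^4 - 3x
θ f = -8x^4 + x
S_{-3} θ f = -648x^4 - 3x
[θ, S_{-3}] f = 0
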